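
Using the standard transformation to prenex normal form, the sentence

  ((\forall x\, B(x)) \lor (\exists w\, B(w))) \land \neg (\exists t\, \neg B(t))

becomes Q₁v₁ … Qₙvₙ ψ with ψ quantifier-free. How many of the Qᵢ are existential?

Drive negations inward (¬∀x A ≡ ∃x ¬A, ¬∃x A ≡ ∀x ¬A, De Morgan for ∧/∨):
  ((\forall x\, B(x)) \lor (\exists w\, B(w))) \land (\forall t\, B(t))
All bound variables are already distinct, so no renaming is needed.
Finally move all quantifiers to the prefix:
  \forall x\, \exists w\, \forall t\, ((B(x) \lor B(w)) \land B(t))
The prefix is \forall x \exists w \forall t: 2 universal, 1 existential.

1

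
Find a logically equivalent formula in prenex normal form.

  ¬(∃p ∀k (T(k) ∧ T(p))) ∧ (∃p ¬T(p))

Push ¬ through the quantifiers and connectives to reach negation normal form:
  (∀p ∃k (¬T(k) ∨ ¬T(p))) ∧ (∃p ¬T(p))
Standardize variables apart so no two quantifiers bind the same name: p↦v.
  (∀p ∃k (¬T(k) ∨ ¬T(p))) ∧ (∃v ¬T(v))
Extract every quantifier outward, since the variables are now distinct and don't occur free across branches:
  ∀p ∃k ∃v ((¬T(k) ∨ ¬T(p)) ∧ ¬T(v))

∀p ∃k ∃v ((¬T(k) ∨ ¬T(p)) ∧ ¬T(v))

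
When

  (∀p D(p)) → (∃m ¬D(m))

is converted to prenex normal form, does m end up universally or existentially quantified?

existential

First replace A → B with ¬A ∨ B.
  ¬(∀p D(p)) ∨ (∃m ¬D(m))
Move each ¬ inward, flipping quantifiers it crosses:
  (∃p ¬D(p)) ∨ (∃m ¬D(m))
Pull the quantifiers to the front (each side's bound variable is not free in the other side):
  ∃p ∃m (¬D(p) ∨ ¬D(m))
The quantifier ∃m sits under an even number of negations (counting the antecedent side of each →), so it remains existential.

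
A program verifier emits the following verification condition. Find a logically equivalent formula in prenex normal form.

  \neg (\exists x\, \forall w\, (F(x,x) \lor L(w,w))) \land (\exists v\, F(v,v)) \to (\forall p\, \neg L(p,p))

\exists x\, \forall w\, \forall v\, \forall p\, (F(x,x) \lor L(w,w) \lor \neg F(v,v) \lor \neg L(p,p))

First replace A → B with ¬A ∨ B.
  \neg (\neg (\exists x\, \forall w\, (F(x,x) \lor L(w,w))) \land (\exists v\, F(v,v))) \lor (\forall p\, \neg L(p,p))
Push ¬ through the quantifiers and connectives to reach negation normal form:
  (\exists x\, \forall w\, (F(x,x) \lor L(w,w))) \lor (\forall v\, \neg F(v,v)) \lor (\forall p\, \neg L(p,p))
All bound variables are already distinct, so no renaming is needed.
Pull the quantifiers to the front (each side's bound variable is not free in the other side):
  \exists x\, \forall w\, \forall v\, \forall p\, (F(x,x) \lor L(w,w) \lor \neg F(v,v) \lor \neg L(p,p))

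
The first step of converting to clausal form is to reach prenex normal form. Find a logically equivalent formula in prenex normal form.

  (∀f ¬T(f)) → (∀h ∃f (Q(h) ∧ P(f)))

∃f ∀h ∃c (T(f) ∨ Q(h) ∧ P(c))

First replace A → B with ¬A ∨ B.
  ¬(∀f ¬T(f)) ∨ (∀h ∃f (Q(h) ∧ P(f)))
Drive negations inward (¬∀x A ≡ ∃x ¬A, ¬∃x A ≡ ∀x ¬A, De Morgan for ∧/∨):
  (∃f T(f)) ∨ (∀h ∃f (Q(h) ∧ P(f)))
Give each quantifier a distinct variable: f↦c.
  (∃f T(f)) ∨ (∀h ∃c (Q(h) ∧ P(c)))
Pull the quantifiers to the front (each side's bound variable is not free in the other side):
  ∃f ∀h ∃c (T(f) ∨ Q(h) ∧ P(c))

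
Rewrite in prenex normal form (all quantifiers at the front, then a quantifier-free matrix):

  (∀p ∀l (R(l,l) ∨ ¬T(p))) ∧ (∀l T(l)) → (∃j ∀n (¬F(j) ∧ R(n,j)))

∃p ∃l ∃q ∃j ∀n (¬R(l,l) ∧ T(p) ∨ ¬T(q) ∨ ¬F(j) ∧ R(n,j))

First replace A → B with ¬A ∨ B.
  ¬((∀p ∀l (R(l,l) ∨ ¬T(p))) ∧ (∀l T(l))) ∨ (∃j ∀n (¬F(j) ∧ R(n,j)))
Move each ¬ inward, flipping quantifiers it crosses:
  (∃p ∃l (¬R(l,l) ∧ T(p))) ∨ (∃l ¬T(l)) ∨ (∃j ∀n (¬F(j) ∧ R(n,j)))
Standardize variables apart so no two quantifiers bind the same name: l↦q.
  (∃p ∃l (¬R(l,l) ∧ T(p))) ∨ (∃q ¬T(q)) ∨ (∃j ∀n (¬F(j) ∧ R(n,j)))
Pull the quantifiers to the front (each side's bound variable is not free in the other side):
  ∃p ∃l ∃q ∃j ∀n (¬R(l,l) ∧ T(p) ∨ ¬T(q) ∨ ¬F(j) ∧ R(n,j))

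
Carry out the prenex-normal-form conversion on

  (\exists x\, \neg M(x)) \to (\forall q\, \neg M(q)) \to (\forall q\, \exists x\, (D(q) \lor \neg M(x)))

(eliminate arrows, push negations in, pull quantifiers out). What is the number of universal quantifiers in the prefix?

2

Eliminate → and ↔ using ¬ and ∨.
  \neg (\exists x\, \neg M(x)) \lor \neg (\forall q\, \neg M(q)) \lor (\forall q\, \exists x\, (D(q) \lor \neg M(x)))
Push ¬ through the quantifiers and connectives to reach negation normal form:
  (\forall x\, M(x)) \lor (\exists q\, M(q)) \lor (\forall q\, \exists x\, (D(q) \lor \neg M(x)))
Give each quantifier a distinct variable: q↦r, x↦w1.
  (\forall x\, M(x)) \lor (\exists q\, M(q)) \lor (\forall r\, \exists w1\, (D(r) \lor \neg M(w1)))
Pull the quantifiers to the front (each side's bound variable is not free in the other side):
  \forall x\, \exists q\, \forall r\, \exists w1\, (M(x) \lor M(q) \lor D(r) \lor \neg M(w1))
The prefix is \forall x \exists q \forall r \exists w1: 2 universal, 2 existential.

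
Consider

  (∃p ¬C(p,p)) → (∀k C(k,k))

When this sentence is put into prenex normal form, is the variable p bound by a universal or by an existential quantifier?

universal

Rewrite implications/biconditionals: A → B as ¬A ∨ B.
  ¬(∃p ¬C(p,p)) ∨ (∀k C(k,k))
Drive negations inward (¬∀x A ≡ ∃x ¬A, ¬∃x A ≡ ∀x ¬A, De Morgan for ∧/∨):
  (∀p C(p,p)) ∨ (∀k C(k,k))
All bound variables are already distinct, so no renaming is needed.
Finally move all quantifiers to the prefix:
  ∀p ∀k (C(p,p) ∨ C(k,k))
The quantifier ∃p sits under an odd number of negations (counting the antecedent side of each →), so it flips to ∀p.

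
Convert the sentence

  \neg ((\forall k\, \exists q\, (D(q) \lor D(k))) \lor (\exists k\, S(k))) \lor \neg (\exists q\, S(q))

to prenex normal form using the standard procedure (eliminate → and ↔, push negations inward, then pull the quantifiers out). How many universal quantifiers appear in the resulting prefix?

3

Drive negations inward (¬∀x A ≡ ∃x ¬A, ¬∃x A ≡ ∀x ¬A, De Morgan for ∧/∨):
  (\exists k\, \forall q\, (\neg D(q) \land \neg D(k))) \land (\forall k\, \neg S(k)) \lor (\forall q\, \neg S(q))
Standardize variables apart so no two quantifiers bind the same name: k↦z1, q↦z.
  (\exists k\, \forall q\, (\neg D(q) \land \neg D(k))) \land (\forall z1\, \neg S(z1)) \lor (\forall z\, \neg S(z))
Extract every quantifier outward, since the variables are now distinct and don't occur free across branches:
  \exists k\, \forall q\, \forall z1\, \forall z\, (\neg D(q) \land \neg D(k) \land \neg S(z1) \lor \neg S(z))
The prefix is \exists k \forall q \forall z1 \forall z: 3 universal, 1 existential.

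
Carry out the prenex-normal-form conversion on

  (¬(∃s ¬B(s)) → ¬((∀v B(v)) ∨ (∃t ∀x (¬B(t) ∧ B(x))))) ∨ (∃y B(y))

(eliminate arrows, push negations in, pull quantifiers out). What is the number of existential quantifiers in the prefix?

First replace A → B with ¬A ∨ B.
  ¬¬(∃s ¬B(s)) ∨ ¬((∀v B(v)) ∨ (∃t ∀x (¬B(t) ∧ B(x)))) ∨ (∃y B(y))
Drive negations inward (¬∀x A ≡ ∃x ¬A, ¬∃x A ≡ ∀x ¬A, De Morgan for ∧/∨):
  (∃s ¬B(s)) ∨ (∃v ¬B(v)) ∧ (∀t ∃x (B(t) ∨ ¬B(x))) ∨ (∃y B(y))
Pull the quantifiers to the front (each side's bound variable is not free in the other side):
  ∃s ∃v ∀t ∃x ∃y (¬B(s) ∨ ¬B(v) ∧ (B(t) ∨ ¬B(x)) ∨ B(y))
The prefix is ∃s ∃v ∀t ∃x ∃y: 1 universal, 4 existential.

4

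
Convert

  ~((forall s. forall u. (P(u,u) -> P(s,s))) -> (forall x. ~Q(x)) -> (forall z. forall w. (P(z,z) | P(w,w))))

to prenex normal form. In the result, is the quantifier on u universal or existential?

Eliminate → and ↔ using ¬ and ∨.
  ~(~(forall s. forall u. (~P(u,u) | P(s,s))) | ~(forall x. ~Q(x)) | (forall z. forall w. (P(z,z) | P(w,w))))
Move each ¬ inward, flipping quantifiers it crosses:
  (forall s. forall u. (~P(u,u) | P(s,s))) & (forall x. ~Q(x)) & (exists z. exists w. (~P(z,z) & ~P(w,w)))
All bound variables are already distinct, so no renaming is needed.
Pull the quantifiers to the front (each side's bound variable is not free in the other side):
  forall s. forall u. forall x. exists z. exists w. ((~P(u,u) | P(s,s)) & ~Q(x) & ~P(z,z) & ~P(w,w))
The quantifier forall u sits under an even number of negations (counting the antecedent side of each →), so it remains universal.

universal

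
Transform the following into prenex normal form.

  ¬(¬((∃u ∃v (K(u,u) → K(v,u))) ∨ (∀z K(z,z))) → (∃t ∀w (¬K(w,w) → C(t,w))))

Eliminate → and ↔ using ¬ and ∨.
  ¬(¬¬((∃u ∃v (¬K(u,u) ∨ K(v,u))) ∨ (∀z K(z,z))) ∨ (∃t ∀w (¬¬K(w,w) ∨ C(t,w))))
Move each ¬ inward, flipping quantifiers it crosses:
  (∀u ∀v (K(u,u) ∧ ¬K(v,u))) ∧ (∃z ¬K(z,z)) ∧ (∀t ∃w (¬K(w,w) ∧ ¬C(t,w)))
All bound variables are already distinct, so no renaming is needed.
Extract every quantifier outward, since the variables are now distinct and don't occur free across branches:
  ∀u ∀v ∃z ∀t ∃w (K(u,u) ∧ ¬K(v,u) ∧ ¬K(z,z) ∧ ¬K(w,w) ∧ ¬C(t,w))

∀u ∀v ∃z ∀t ∃w (K(u,u) ∧ ¬K(v,u) ∧ ¬K(z,z) ∧ ¬K(w,w) ∧ ¬C(t,w))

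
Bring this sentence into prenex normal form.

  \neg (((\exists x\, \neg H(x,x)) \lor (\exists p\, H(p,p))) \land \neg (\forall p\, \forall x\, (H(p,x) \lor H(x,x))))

Move each ¬ inward, flipping quantifiers it crosses:
  (\forall x\, H(x,x)) \land (\forall p\, \neg H(p,p)) \lor (\forall p\, \forall x\, (H(p,x) \lor H(x,x)))
Give each quantifier a distinct variable: p↦s, x↦c.
  (\forall x\, H(x,x)) \land (\forall p\, \neg H(p,p)) \lor (\forall s\, \forall c\, (H(s,c) \lor H(c,c)))
Pull the quantifiers to the front (each side's bound variable is not free in the other side):
  \forall x\, \forall p\, \forall s\, \forall c\, (H(x,x) \land \neg H(p,p) \lor H(s,c) \lor H(c,c))

\forall x\, \forall p\, \forall s\, \forall c\, (H(x,x) \land \neg H(p,p) \lor H(s,c) \lor H(c,c))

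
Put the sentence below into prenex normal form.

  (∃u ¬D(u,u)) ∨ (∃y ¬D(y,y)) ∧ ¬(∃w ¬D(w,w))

∃u ∃y ∀w (¬D(u,u) ∨ ¬D(y,y) ∧ D(w,w))

Move each ¬ inward, flipping quantifiers it crosses:
  (∃u ¬D(u,u)) ∨ (∃y ¬D(y,y)) ∧ (∀w D(w,w))
All bound variables are already distinct, so no renaming is needed.
Finally move all quantifiers to the prefix:
  ∃u ∃y ∀w (¬D(u,u) ∨ ¬D(y,y) ∧ D(w,w))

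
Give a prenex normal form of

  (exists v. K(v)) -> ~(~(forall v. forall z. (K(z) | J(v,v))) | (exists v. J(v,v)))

forall v. forall q. forall z. forall u1. (~K(v) | (K(z) | J(q,q)) & ~J(u1,u1))

Eliminate → and ↔ using ¬ and ∨.
  ~(exists v. K(v)) | ~(~(forall v. forall z. (K(z) | J(v,v))) | (exists v. J(v,v)))
Drive negations inward (¬∀x A ≡ ∃x ¬A, ¬∃x A ≡ ∀x ¬A, De Morgan for ∧/∨):
  (forall v. ~K(v)) | (forall v. forall z. (K(z) | J(v,v))) & (forall v. ~J(v,v))
Standardize variables apart so no two quantifiers bind the same name: v↦q, v↦u1.
  (forall v. ~K(v)) | (forall q. forall z. (K(z) | J(q,q))) & (forall u1. ~J(u1,u1))
Pull the quantifiers to the front (each side's bound variable is not free in the other side):
  forall v. forall q. forall z. forall u1. (~K(v) | (K(z) | J(q,q)) & ~J(u1,u1))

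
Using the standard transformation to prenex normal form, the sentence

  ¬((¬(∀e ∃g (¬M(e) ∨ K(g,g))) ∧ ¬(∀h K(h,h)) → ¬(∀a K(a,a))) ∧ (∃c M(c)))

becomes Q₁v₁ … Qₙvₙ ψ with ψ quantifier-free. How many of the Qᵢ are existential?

Rewrite implications/biconditionals: A → B as ¬A ∨ B.
  ¬((¬(¬(∀e ∃g (¬M(e) ∨ K(g,g))) ∧ ¬(∀h K(h,h))) ∨ ¬(∀a K(a,a))) ∧ (∃c M(c)))
Push ¬ through the quantifiers and connectives to reach negation normal form:
  (∃e ∀g (M(e) ∧ ¬K(g,g))) ∧ (∃h ¬K(h,h)) ∧ (∀a K(a,a)) ∨ (∀c ¬M(c))
All bound variables are already distinct, so no renaming is needed.
Pull the quantifiers to the front (each side's bound variable is not free in the other side):
  ∃e ∀g ∃h ∀a ∀c (M(e) ∧ ¬K(g,g) ∧ ¬K(h,h) ∧ K(a,a) ∨ ¬M(c))
The prefix is ∃e ∀g ∃h ∀a ∀c: 3 universal, 2 existential.

2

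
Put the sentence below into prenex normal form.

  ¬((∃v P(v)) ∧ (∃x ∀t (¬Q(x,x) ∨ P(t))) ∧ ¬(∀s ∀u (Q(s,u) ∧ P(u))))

Move each ¬ inward, flipping quantifiers it crosses:
  (∀v ¬P(v)) ∨ (∀x ∃t (Q(x,x) ∧ ¬P(t))) ∨ (∀s ∀u (Q(s,u) ∧ P(u)))
All bound variables are already distinct, so no renaming is needed.
Extract every quantifier outward, since the variables are now distinct and don't occur free across branches:
  ∀v ∀x ∃t ∀s ∀u (¬P(v) ∨ Q(x,x) ∧ ¬P(t) ∨ Q(s,u) ∧ P(u))

∀v ∀x ∃t ∀s ∀u (¬P(v) ∨ Q(x,x) ∧ ¬P(t) ∨ Q(s,u) ∧ P(u))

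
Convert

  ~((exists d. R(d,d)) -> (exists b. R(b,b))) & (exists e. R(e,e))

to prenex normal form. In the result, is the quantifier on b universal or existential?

universal

Rewrite implications/biconditionals: A → B as ¬A ∨ B.
  ~(~(exists d. R(d,d)) | (exists b. R(b,b))) & (exists e. R(e,e))
Move each ¬ inward, flipping quantifiers it crosses:
  (exists d. R(d,d)) & (forall b. ~R(b,b)) & (exists e. R(e,e))
All bound variables are already distinct, so no renaming is needed.
Finally move all quantifiers to the prefix:
  exists d. forall b. exists e. (R(d,d) & ~R(b,b) & R(e,e))
The quantifier exists b sits under an odd number of negations (counting the antecedent side of each →), so it flips to forall b.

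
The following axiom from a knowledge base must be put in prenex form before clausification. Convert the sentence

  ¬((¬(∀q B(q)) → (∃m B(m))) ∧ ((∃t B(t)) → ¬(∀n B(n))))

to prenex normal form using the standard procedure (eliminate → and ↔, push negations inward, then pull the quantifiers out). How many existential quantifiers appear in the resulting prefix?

Rewrite implications/biconditionals: A → B as ¬A ∨ B.
  ¬((¬¬(∀q B(q)) ∨ (∃m B(m))) ∧ (¬(∃t B(t)) ∨ ¬(∀n B(n))))
Move each ¬ inward, flipping quantifiers it crosses:
  (∃q ¬B(q)) ∧ (∀m ¬B(m)) ∨ (∃t B(t)) ∧ (∀n B(n))
All bound variables are already distinct, so no renaming is needed.
Extract every quantifier outward, since the variables are now distinct and don't occur free across branches:
  ∃q ∀m ∃t ∀n (¬B(q) ∧ ¬B(m) ∨ B(t) ∧ B(n))
The prefix is ∃q ∀m ∃t ∀n: 2 universal, 2 existential.

2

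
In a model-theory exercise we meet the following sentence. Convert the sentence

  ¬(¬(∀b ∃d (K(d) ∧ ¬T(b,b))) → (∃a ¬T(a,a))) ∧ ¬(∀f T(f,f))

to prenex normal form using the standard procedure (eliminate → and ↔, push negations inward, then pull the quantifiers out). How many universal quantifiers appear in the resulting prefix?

2

First replace A → B with ¬A ∨ B.
  ¬(¬¬(∀b ∃d (K(d) ∧ ¬T(b,b))) ∨ (∃a ¬T(a,a))) ∧ ¬(∀f T(f,f))
Push ¬ through the quantifiers and connectives to reach negation normal form:
  (∃b ∀d (¬K(d) ∨ T(b,b))) ∧ (∀a T(a,a)) ∧ (∃f ¬T(f,f))
Extract every quantifier outward, since the variables are now distinct and don't occur free across branches:
  ∃b ∀d ∀a ∃f ((¬K(d) ∨ T(b,b)) ∧ T(a,a) ∧ ¬T(f,f))
The prefix is ∃b ∀d ∀a ∃f: 2 universal, 2 existential.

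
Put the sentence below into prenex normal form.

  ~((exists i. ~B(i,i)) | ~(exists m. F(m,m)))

forall i. exists m. (B(i,i) & F(m,m))

Push ¬ through the quantifiers and connectives to reach negation normal form:
  (forall i. B(i,i)) & (exists m. F(m,m))
All bound variables are already distinct, so no renaming is needed.
Pull the quantifiers to the front (each side's bound variable is not free in the other side):
  forall i. exists m. (B(i,i) & F(m,m))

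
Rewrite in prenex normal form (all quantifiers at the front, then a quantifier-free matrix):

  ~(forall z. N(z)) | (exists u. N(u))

exists z. exists u. (~N(z) | N(u))

Move each ¬ inward, flipping quantifiers it crosses:
  (exists z. ~N(z)) | (exists u. N(u))
All bound variables are already distinct, so no renaming is needed.
Pull the quantifiers to the front (each side's bound variable is not free in the other side):
  exists z. exists u. (~N(z) | N(u))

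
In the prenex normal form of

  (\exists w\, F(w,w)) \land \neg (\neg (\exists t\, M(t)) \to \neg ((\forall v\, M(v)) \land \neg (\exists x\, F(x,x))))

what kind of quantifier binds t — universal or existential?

First replace A → B with ¬A ∨ B.
  (\exists w\, F(w,w)) \land \neg (\neg \neg (\exists t\, M(t)) \lor \neg ((\forall v\, M(v)) \land \neg (\exists x\, F(x,x))))
Move each ¬ inward, flipping quantifiers it crosses:
  (\exists w\, F(w,w)) \land (\forall t\, \neg M(t)) \land (\forall v\, M(v)) \land (\forall x\, \neg F(x,x))
All bound variables are already distinct, so no renaming is needed.
Extract every quantifier outward, since the variables are now distinct and don't occur free across branches:
  \exists w\, \forall t\, \forall v\, \forall x\, (F(w,w) \land \neg M(t) \land M(v) \land \neg F(x,x))
The quantifier \exists t sits under an odd number of negations (counting the antecedent side of each →), so it flips to \forall t.

universal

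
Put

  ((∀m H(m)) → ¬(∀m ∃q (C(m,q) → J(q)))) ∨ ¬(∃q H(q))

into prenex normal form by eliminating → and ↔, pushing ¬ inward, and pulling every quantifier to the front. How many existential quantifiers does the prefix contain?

2

First replace A → B with ¬A ∨ B.
  ¬(∀m H(m)) ∨ ¬(∀m ∃q (¬C(m,q) ∨ J(q))) ∨ ¬(∃q H(q))
Push ¬ through the quantifiers and connectives to reach negation normal form:
  (∃m ¬H(m)) ∨ (∃m ∀q (C(m,q) ∧ ¬J(q))) ∨ (∀q ¬H(q))
Give each quantifier a distinct variable: m↦r, q↦y.
  (∃m ¬H(m)) ∨ (∃r ∀q (C(r,q) ∧ ¬J(q))) ∨ (∀y ¬H(y))
Pull the quantifiers to the front (each side's bound variable is not free in the other side):
  ∃m ∃r ∀q ∀y (¬H(m) ∨ C(r,q) ∧ ¬J(q) ∨ ¬H(y))
The prefix is ∃m ∃r ∀q ∀y: 2 universal, 2 existential.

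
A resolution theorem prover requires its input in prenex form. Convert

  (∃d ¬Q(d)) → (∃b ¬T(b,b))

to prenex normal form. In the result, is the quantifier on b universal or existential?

First replace A → B with ¬A ∨ B.
  ¬(∃d ¬Q(d)) ∨ (∃b ¬T(b,b))
Push ¬ through the quantifiers and connectives to reach negation normal form:
  (∀d Q(d)) ∨ (∃b ¬T(b,b))
All bound variables are already distinct, so no renaming is needed.
Extract every quantifier outward, since the variables are now distinct and don't occur free across branches:
  ∀d ∃b (Q(d) ∨ ¬T(b,b))
The quantifier ∃b sits under an even number of negations (counting the antecedent side of each →), so it remains existential.

existential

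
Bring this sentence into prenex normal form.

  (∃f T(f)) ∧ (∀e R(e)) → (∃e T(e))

First replace A → B with ¬A ∨ B.
  ¬((∃f T(f)) ∧ (∀e R(e))) ∨ (∃e T(e))
Drive negations inward (¬∀x A ≡ ∃x ¬A, ¬∃x A ≡ ∀x ¬A, De Morgan for ∧/∨):
  (∀f ¬T(f)) ∨ (∃e ¬R(e)) ∨ (∃e T(e))
Rename bound variables to avoid capture: e↦u1.
  (∀f ¬T(f)) ∨ (∃e ¬R(e)) ∨ (∃u1 T(u1))
Finally move all quantifiers to the prefix:
  ∀f ∃e ∃u1 (¬T(f) ∨ ¬R(e) ∨ T(u1))

∀f ∃e ∃u1 (¬T(f) ∨ ¬R(e) ∨ T(u1))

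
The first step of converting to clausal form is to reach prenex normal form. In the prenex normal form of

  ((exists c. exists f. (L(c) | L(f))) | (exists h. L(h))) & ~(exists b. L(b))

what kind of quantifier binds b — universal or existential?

Drive negations inward (¬∀x A ≡ ∃x ¬A, ¬∃x A ≡ ∀x ¬A, De Morgan for ∧/∨):
  ((exists c. exists f. (L(c) | L(f))) | (exists h. L(h))) & (forall b. ~L(b))
Pull the quantifiers to the front (each side's bound variable is not free in the other side):
  exists c. exists f. exists h. forall b. ((L(c) | L(f) | L(h)) & ~L(b))
The quantifier exists b sits under an odd number of negations, so it flips to forall b.

universal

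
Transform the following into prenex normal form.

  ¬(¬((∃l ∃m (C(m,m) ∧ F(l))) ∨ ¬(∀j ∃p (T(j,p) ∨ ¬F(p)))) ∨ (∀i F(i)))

∃l ∃m ∃j ∀p ∃i ((C(m,m) ∧ F(l) ∨ ¬T(j,p) ∧ F(p)) ∧ ¬F(i))

Push ¬ through the quantifiers and connectives to reach negation normal form:
  ((∃l ∃m (C(m,m) ∧ F(l))) ∨ (∃j ∀p (¬T(j,p) ∧ F(p)))) ∧ (∃i ¬F(i))
All bound variables are already distinct, so no renaming is needed.
Finally move all quantifiers to the prefix:
  ∃l ∃m ∃j ∀p ∃i ((C(m,m) ∧ F(l) ∨ ¬T(j,p) ∧ F(p)) ∧ ¬F(i))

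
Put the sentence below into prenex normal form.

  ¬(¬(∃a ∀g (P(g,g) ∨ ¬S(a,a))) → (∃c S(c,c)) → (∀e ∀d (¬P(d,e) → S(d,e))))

∀a ∃g ∃c ∃e ∃d (¬P(g,g) ∧ S(a,a) ∧ S(c,c) ∧ ¬P(d,e) ∧ ¬S(d,e))

Rewrite implications/biconditionals: A → B as ¬A ∨ B.
  ¬(¬¬(∃a ∀g (P(g,g) ∨ ¬S(a,a))) ∨ ¬(∃c S(c,c)) ∨ (∀e ∀d (¬¬P(d,e) ∨ S(d,e))))
Move each ¬ inward, flipping quantifiers it crosses:
  (∀a ∃g (¬P(g,g) ∧ S(a,a))) ∧ (∃c S(c,c)) ∧ (∃e ∃d (¬P(d,e) ∧ ¬S(d,e)))
Extract every quantifier outward, since the variables are now distinct and don't occur free across branches:
  ∀a ∃g ∃c ∃e ∃d (¬P(g,g) ∧ S(a,a) ∧ S(c,c) ∧ ¬P(d,e) ∧ ¬S(d,e))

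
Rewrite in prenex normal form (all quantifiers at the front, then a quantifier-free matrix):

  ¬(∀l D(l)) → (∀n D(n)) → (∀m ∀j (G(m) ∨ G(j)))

First replace A → B with ¬A ∨ B.
  ¬¬(∀l D(l)) ∨ ¬(∀n D(n)) ∨ (∀m ∀j (G(m) ∨ G(j)))
Drive negations inward (¬∀x A ≡ ∃x ¬A, ¬∃x A ≡ ∀x ¬A, De Morgan for ∧/∨):
  (∀l D(l)) ∨ (∃n ¬D(n)) ∨ (∀m ∀j (G(m) ∨ G(j)))
All bound variables are already distinct, so no renaming is needed.
Extract every quantifier outward, since the variables are now distinct and don't occur free across branches:
  ∀l ∃n ∀m ∀j (D(l) ∨ ¬D(n) ∨ G(m) ∨ G(j))

∀l ∃n ∀m ∀j (D(l) ∨ ¬D(n) ∨ G(m) ∨ G(j))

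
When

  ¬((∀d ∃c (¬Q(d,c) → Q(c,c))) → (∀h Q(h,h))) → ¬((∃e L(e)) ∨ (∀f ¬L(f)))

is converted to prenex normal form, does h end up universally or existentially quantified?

universal

First replace A → B with ¬A ∨ B.
  ¬¬(¬(∀d ∃c (¬¬Q(d,c) ∨ Q(c,c))) ∨ (∀h Q(h,h))) ∨ ¬((∃e L(e)) ∨ (∀f ¬L(f)))
Move each ¬ inward, flipping quantifiers it crosses:
  (∃d ∀c (¬Q(d,c) ∧ ¬Q(c,c))) ∨ (∀h Q(h,h)) ∨ (∀e ¬L(e)) ∧ (∃f L(f))
All bound variables are already distinct, so no renaming is needed.
Extract every quantifier outward, since the variables are now distinct and don't occur free across branches:
  ∃d ∀c ∀h ∀e ∃f (¬Q(d,c) ∧ ¬Q(c,c) ∨ Q(h,h) ∨ ¬L(e) ∧ L(f))
The quantifier ∀h sits under an even number of negations (counting the antecedent side of each →), so it remains universal.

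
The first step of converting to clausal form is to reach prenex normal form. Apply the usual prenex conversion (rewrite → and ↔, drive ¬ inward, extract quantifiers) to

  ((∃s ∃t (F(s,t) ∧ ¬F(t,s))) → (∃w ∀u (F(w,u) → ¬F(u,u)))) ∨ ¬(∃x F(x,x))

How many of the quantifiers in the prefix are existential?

Rewrite implications/biconditionals: A → B as ¬A ∨ B.
  ¬(∃s ∃t (F(s,t) ∧ ¬F(t,s))) ∨ (∃w ∀u (¬F(w,u) ∨ ¬F(u,u))) ∨ ¬(∃x F(x,x))
Drive negations inward (¬∀x A ≡ ∃x ¬A, ¬∃x A ≡ ∀x ¬A, De Morgan for ∧/∨):
  (∀s ∀t (¬F(s,t) ∨ F(t,s))) ∨ (∃w ∀u (¬F(w,u) ∨ ¬F(u,u))) ∨ (∀x ¬F(x,x))
All bound variables are already distinct, so no renaming is needed.
Extract every quantifier outward, since the variables are now distinct and don't occur free across branches:
  ∀s ∀t ∃w ∀u ∀x (¬F(s,t) ∨ F(t,s) ∨ ¬F(w,u) ∨ ¬F(u,u) ∨ ¬F(x,x))
The prefix is ∀s ∀t ∃w ∀u ∀x: 4 universal, 1 existential.

1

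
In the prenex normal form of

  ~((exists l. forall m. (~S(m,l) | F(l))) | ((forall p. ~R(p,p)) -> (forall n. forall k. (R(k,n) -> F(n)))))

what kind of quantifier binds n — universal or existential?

existential

Rewrite implications/biconditionals: A → B as ¬A ∨ B.
  ~((exists l. forall m. (~S(m,l) | F(l))) | ~(forall p. ~R(p,p)) | (forall n. forall k. (~R(k,n) | F(n))))
Move each ¬ inward, flipping quantifiers it crosses:
  (forall l. exists m. (S(m,l) & ~F(l))) & (forall p. ~R(p,p)) & (exists n. exists k. (R(k,n) & ~F(n)))
Extract every quantifier outward, since the variables are now distinct and don't occur free across branches:
  forall l. exists m. forall p. exists n. exists k. (S(m,l) & ~F(l) & ~R(p,p) & R(k,n) & ~F(n))
The quantifier forall n sits under an odd number of negations (counting the antecedent side of each →), so it flips to exists n.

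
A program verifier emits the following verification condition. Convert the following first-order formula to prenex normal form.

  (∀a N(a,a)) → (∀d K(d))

Eliminate → and ↔ using ¬ and ∨.
  ¬(∀a N(a,a)) ∨ (∀d K(d))
Push ¬ through the quantifiers and connectives to reach negation normal form:
  (∃a ¬N(a,a)) ∨ (∀d K(d))
All bound variables are already distinct, so no renaming is needed.
Pull the quantifiers to the front (each side's bound variable is not free in the other side):
  ∃a ∀d (¬N(a,a) ∨ K(d))

∃a ∀d (¬N(a,a) ∨ K(d))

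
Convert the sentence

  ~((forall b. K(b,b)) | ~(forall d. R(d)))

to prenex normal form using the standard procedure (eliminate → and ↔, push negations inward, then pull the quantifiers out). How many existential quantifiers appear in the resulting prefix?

1

Push ¬ through the quantifiers and connectives to reach negation normal form:
  (exists b. ~K(b,b)) & (forall d. R(d))
All bound variables are already distinct, so no renaming is needed.
Pull the quantifiers to the front (each side's bound variable is not free in the other side):
  exists b. forall d. (~K(b,b) & R(d))
The prefix is exists b forall d: 1 universal, 1 existential.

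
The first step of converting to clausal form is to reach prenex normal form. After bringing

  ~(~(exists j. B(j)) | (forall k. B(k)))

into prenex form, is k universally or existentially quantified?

existential

Push ¬ through the quantifiers and connectives to reach negation normal form:
  (exists j. B(j)) & (exists k. ~B(k))
Pull the quantifiers to the front (each side's bound variable is not free in the other side):
  exists j. exists k. (B(j) & ~B(k))
The quantifier forall k sits under an odd number of negations, so it flips to exists k.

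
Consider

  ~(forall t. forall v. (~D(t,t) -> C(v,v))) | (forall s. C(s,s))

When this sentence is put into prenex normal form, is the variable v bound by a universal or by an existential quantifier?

existential

Rewrite implications/biconditionals: A → B as ¬A ∨ B.
  ~(forall t. forall v. (~~D(t,t) | C(v,v))) | (forall s. C(s,s))
Move each ¬ inward, flipping quantifiers it crosses:
  (exists t. exists v. (~D(t,t) & ~C(v,v))) | (forall s. C(s,s))
All bound variables are already distinct, so no renaming is needed.
Pull the quantifiers to the front (each side's bound variable is not free in the other side):
  exists t. exists v. forall s. (~D(t,t) & ~C(v,v) | C(s,s))
The quantifier forall v sits under an odd number of negations (counting the antecedent side of each →), so it flips to exists v.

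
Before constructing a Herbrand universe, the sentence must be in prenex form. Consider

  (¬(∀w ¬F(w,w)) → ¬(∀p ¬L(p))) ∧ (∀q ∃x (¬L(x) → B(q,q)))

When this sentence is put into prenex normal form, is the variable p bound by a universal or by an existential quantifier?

existential

Eliminate → and ↔ using ¬ and ∨.
  (¬¬(∀w ¬F(w,w)) ∨ ¬(∀p ¬L(p))) ∧ (∀q ∃x (¬¬L(x) ∨ B(q,q)))
Push ¬ through the quantifiers and connectives to reach negation normal form:
  ((∀w ¬F(w,w)) ∨ (∃p L(p))) ∧ (∀q ∃x (L(x) ∨ B(q,q)))
All bound variables are already distinct, so no renaming is needed.
Extract every quantifier outward, since the variables are now distinct and don't occur free across branches:
  ∀w ∃p ∀q ∃x ((¬F(w,w) ∨ L(p)) ∧ (L(x) ∨ B(q,q)))
The quantifier ∀p sits under an odd number of negations (counting the antecedent side of each →), so it flips to ∃p.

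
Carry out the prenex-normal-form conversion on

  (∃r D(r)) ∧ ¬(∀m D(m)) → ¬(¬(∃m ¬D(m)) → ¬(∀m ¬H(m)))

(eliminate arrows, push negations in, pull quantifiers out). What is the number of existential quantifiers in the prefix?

0

Rewrite implications/biconditionals: A → B as ¬A ∨ B.
  ¬((∃r D(r)) ∧ ¬(∀m D(m))) ∨ ¬(¬¬(∃m ¬D(m)) ∨ ¬(∀m ¬H(m)))
Move each ¬ inward, flipping quantifiers it crosses:
  (∀r ¬D(r)) ∨ (∀m D(m)) ∨ (∀m D(m)) ∧ (∀m ¬H(m))
Give each quantifier a distinct variable: m↦u1, m↦w.
  (∀r ¬D(r)) ∨ (∀m D(m)) ∨ (∀u1 D(u1)) ∧ (∀w ¬H(w))
Finally move all quantifiers to the prefix:
  ∀r ∀m ∀u1 ∀w (¬D(r) ∨ D(m) ∨ D(u1) ∧ ¬H(w))
The prefix is ∀r ∀m ∀u1 ∀w: 4 universal, 0 existential.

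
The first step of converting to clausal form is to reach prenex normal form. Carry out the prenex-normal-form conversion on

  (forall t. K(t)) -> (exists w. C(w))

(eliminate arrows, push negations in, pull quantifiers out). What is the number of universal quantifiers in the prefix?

Eliminate → and ↔ using ¬ and ∨.
  ~(forall t. K(t)) | (exists w. C(w))
Move each ¬ inward, flipping quantifiers it crosses:
  (exists t. ~K(t)) | (exists w. C(w))
Extract every quantifier outward, since the variables are now distinct and don't occur free across branches:
  exists t. exists w. (~K(t) | C(w))
The prefix is exists t exists w: 0 universal, 2 existential.

0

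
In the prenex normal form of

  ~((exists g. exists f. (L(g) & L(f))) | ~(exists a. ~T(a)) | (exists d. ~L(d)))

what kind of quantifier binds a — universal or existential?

existential

Drive negations inward (¬∀x A ≡ ∃x ¬A, ¬∃x A ≡ ∀x ¬A, De Morgan for ∧/∨):
  (forall g. forall f. (~L(g) | ~L(f))) & (exists a. ~T(a)) & (forall d. L(d))
Extract every quantifier outward, since the variables are now distinct and don't occur free across branches:
  forall g. forall f. exists a. forall d. ((~L(g) | ~L(f)) & ~T(a) & L(d))
The quantifier exists a sits under an even number of negations, so it remains existential.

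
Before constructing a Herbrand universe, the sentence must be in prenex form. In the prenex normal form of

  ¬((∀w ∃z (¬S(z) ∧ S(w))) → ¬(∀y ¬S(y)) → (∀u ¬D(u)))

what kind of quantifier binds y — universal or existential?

existential

Eliminate → and ↔ using ¬ and ∨.
  ¬(¬(∀w ∃z (¬S(z) ∧ S(w))) ∨ ¬¬(∀y ¬S(y)) ∨ (∀u ¬D(u)))
Drive negations inward (¬∀x A ≡ ∃x ¬A, ¬∃x A ≡ ∀x ¬A, De Morgan for ∧/∨):
  (∀w ∃z (¬S(z) ∧ S(w))) ∧ (∃y S(y)) ∧ (∃u D(u))
All bound variables are already distinct, so no renaming is needed.
Pull the quantifiers to the front (each side's bound variable is not free in the other side):
  ∀w ∃z ∃y ∃u (¬S(z) ∧ S(w) ∧ S(y) ∧ D(u))
The quantifier ∀y sits under an odd number of negations (counting the antecedent side of each →), so it flips to ∃y.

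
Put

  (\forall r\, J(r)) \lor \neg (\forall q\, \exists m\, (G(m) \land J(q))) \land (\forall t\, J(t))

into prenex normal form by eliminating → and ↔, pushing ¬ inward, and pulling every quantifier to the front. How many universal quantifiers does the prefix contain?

3

Drive negations inward (¬∀x A ≡ ∃x ¬A, ¬∃x A ≡ ∀x ¬A, De Morgan for ∧/∨):
  (\forall r\, J(r)) \lor (\exists q\, \forall m\, (\neg G(m) \lor \neg J(q))) \land (\forall t\, J(t))
Extract every quantifier outward, since the variables are now distinct and don't occur free across branches:
  \forall r\, \exists q\, \forall m\, \forall t\, (J(r) \lor (\neg G(m) \lor \neg J(q)) \land J(t))
The prefix is \forall r \exists q \forall m \forall t: 3 universal, 1 existential.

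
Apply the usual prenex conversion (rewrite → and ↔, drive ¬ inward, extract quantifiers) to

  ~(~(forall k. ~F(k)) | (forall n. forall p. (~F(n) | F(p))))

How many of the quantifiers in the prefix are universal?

1

Drive negations inward (¬∀x A ≡ ∃x ¬A, ¬∃x A ≡ ∀x ¬A, De Morgan for ∧/∨):
  (forall k. ~F(k)) & (exists n. exists p. (F(n) & ~F(p)))
All bound variables are already distinct, so no renaming is needed.
Finally move all quantifiers to the prefix:
  forall k. exists n. exists p. (~F(k) & F(n) & ~F(p))
The prefix is forall k exists n exists p: 1 universal, 2 existential.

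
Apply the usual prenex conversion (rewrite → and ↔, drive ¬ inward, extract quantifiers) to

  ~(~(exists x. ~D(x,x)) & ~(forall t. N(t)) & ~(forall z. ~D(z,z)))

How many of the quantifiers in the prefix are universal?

2

Move each ¬ inward, flipping quantifiers it crosses:
  (exists x. ~D(x,x)) | (forall t. N(t)) | (forall z. ~D(z,z))
Finally move all quantifiers to the prefix:
  exists x. forall t. forall z. (~D(x,x) | N(t) | ~D(z,z))
The prefix is exists x forall t forall z: 2 universal, 1 existential.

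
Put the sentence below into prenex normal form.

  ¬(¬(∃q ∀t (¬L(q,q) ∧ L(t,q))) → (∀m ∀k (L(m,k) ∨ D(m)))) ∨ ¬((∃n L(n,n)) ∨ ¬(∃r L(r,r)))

Eliminate → and ↔ using ¬ and ∨.
  ¬(¬¬(∃q ∀t (¬L(q,q) ∧ L(t,q))) ∨ (∀m ∀k (L(m,k) ∨ D(m)))) ∨ ¬((∃n L(n,n)) ∨ ¬(∃r L(r,r)))
Push ¬ through the quantifiers and connectives to reach negation normal form:
  (∀q ∃t (L(q,q) ∨ ¬L(t,q))) ∧ (∃m ∃k (¬L(m,k) ∧ ¬D(m))) ∨ (∀n ¬L(n,n)) ∧ (∃r L(r,r))
Extract every quantifier outward, since the variables are now distinct and don't occur free across branches:
  ∀q ∃t ∃m ∃k ∀n ∃r ((L(q,q) ∨ ¬L(t,q)) ∧ ¬L(m,k) ∧ ¬D(m) ∨ ¬L(n,n) ∧ L(r,r))

∀q ∃t ∃m ∃k ∀n ∃r ((L(q,q) ∨ ¬L(t,q)) ∧ ¬L(m,k) ∧ ¬D(m) ∨ ¬L(n,n) ∧ L(r,r))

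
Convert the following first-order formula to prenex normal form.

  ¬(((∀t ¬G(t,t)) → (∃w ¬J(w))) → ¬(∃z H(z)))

Eliminate → and ↔ using ¬ and ∨.
  ¬(¬(¬(∀t ¬G(t,t)) ∨ (∃w ¬J(w))) ∨ ¬(∃z H(z)))
Drive negations inward (¬∀x A ≡ ∃x ¬A, ¬∃x A ≡ ∀x ¬A, De Morgan for ∧/∨):
  ((∃t G(t,t)) ∨ (∃w ¬J(w))) ∧ (∃z H(z))
Extract every quantifier outward, since the variables are now distinct and don't occur free across branches:
  ∃t ∃w ∃z ((G(t,t) ∨ ¬J(w)) ∧ H(z))

∃t ∃w ∃z ((G(t,t) ∨ ¬J(w)) ∧ H(z))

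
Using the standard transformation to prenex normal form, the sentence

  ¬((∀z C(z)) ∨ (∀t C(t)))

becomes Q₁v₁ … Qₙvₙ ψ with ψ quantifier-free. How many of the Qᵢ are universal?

0

Drive negations inward (¬∀x A ≡ ∃x ¬A, ¬∃x A ≡ ∀x ¬A, De Morgan for ∧/∨):
  (∃z ¬C(z)) ∧ (∃t ¬C(t))
All bound variables are already distinct, so no renaming is needed.
Pull the quantifiers to the front (each side's bound variable is not free in the other side):
  ∃z ∃t (¬C(z) ∧ ¬C(t))
The prefix is ∃z ∃t: 0 universal, 2 existential.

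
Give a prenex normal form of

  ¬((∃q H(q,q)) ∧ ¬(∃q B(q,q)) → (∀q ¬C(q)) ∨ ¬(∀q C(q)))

First replace A → B with ¬A ∨ B.
  ¬(¬((∃q H(q,q)) ∧ ¬(∃q B(q,q))) ∨ (∀q ¬C(q)) ∨ ¬(∀q C(q)))
Drive negations inward (¬∀x A ≡ ∃x ¬A, ¬∃x A ≡ ∀x ¬A, De Morgan for ∧/∨):
  (∃q H(q,q)) ∧ (∀q ¬B(q,q)) ∧ (∃q C(q)) ∧ (∀q C(q))
Standardize variables apart so no two quantifiers bind the same name: q↦r, q↦c, q↦y.
  (∃q H(q,q)) ∧ (∀r ¬B(r,r)) ∧ (∃c C(c)) ∧ (∀y C(y))
Pull the quantifiers to the front (each side's bound variable is not free in the other side):
  ∃q ∀r ∃c ∀y (H(q,q) ∧ ¬B(r,r) ∧ C(c) ∧ C(y))

∃q ∀r ∃c ∀y (H(q,q) ∧ ¬B(r,r) ∧ C(c) ∧ C(y))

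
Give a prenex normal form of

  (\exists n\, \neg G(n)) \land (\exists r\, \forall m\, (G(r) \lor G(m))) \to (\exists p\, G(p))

\forall n\, \forall r\, \exists m\, \exists p\, (G(n) \lor \neg G(r) \land \neg G(m) \lor G(p))

First replace A → B with ¬A ∨ B.
  \neg ((\exists n\, \neg G(n)) \land (\exists r\, \forall m\, (G(r) \lor G(m)))) \lor (\exists p\, G(p))
Push ¬ through the quantifiers and connectives to reach negation normal form:
  (\forall n\, G(n)) \lor (\forall r\, \exists m\, (\neg G(r) \land \neg G(m))) \lor (\exists p\, G(p))
All bound variables are already distinct, so no renaming is needed.
Pull the quantifiers to the front (each side's bound variable is not free in the other side):
  \forall n\, \forall r\, \exists m\, \exists p\, (G(n) \lor \neg G(r) \land \neg G(m) \lor G(p))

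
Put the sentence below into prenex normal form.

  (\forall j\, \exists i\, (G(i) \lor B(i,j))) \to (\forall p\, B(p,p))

Rewrite implications/biconditionals: A → B as ¬A ∨ B.
  \neg (\forall j\, \exists i\, (G(i) \lor B(i,j))) \lor (\forall p\, B(p,p))
Push ¬ through the quantifiers and connectives to reach negation normal form:
  (\exists j\, \forall i\, (\neg G(i) \land \neg B(i,j))) \lor (\forall p\, B(p,p))
All bound variables are already distinct, so no renaming is needed.
Pull the quantifiers to the front (each side's bound variable is not free in the other side):
  \exists j\, \forall i\, \forall p\, (\neg G(i) \land \neg B(i,j) \lor B(p,p))

\exists j\, \forall i\, \forall p\, (\neg G(i) \land \neg B(i,j) \lor B(p,p))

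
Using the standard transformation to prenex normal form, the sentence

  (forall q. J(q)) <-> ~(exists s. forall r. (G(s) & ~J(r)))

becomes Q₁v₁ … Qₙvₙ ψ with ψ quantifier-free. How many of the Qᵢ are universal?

First replace A → B with ¬A ∨ B; A ↔ B as (¬A ∨ B) ∧ (¬B ∨ A).
  (~(forall q. J(q)) | ~(exists s. forall r. (G(s) & ~J(r)))) & (~~(exists s. forall r. (G(s) & ~J(r))) | (forall q. J(q)))
Push ¬ through the quantifiers and connectives to reach negation normal form:
  ((exists q. ~J(q)) | (forall s. exists r. (~G(s) | J(r)))) & ((exists s. forall r. (G(s) & ~J(r))) | (forall q. J(q)))
Standardize variables apart so no two quantifiers bind the same name: s↦a, r↦v1, q↦y.
  ((exists q. ~J(q)) | (forall s. exists r. (~G(s) | J(r)))) & ((exists a. forall v1. (G(a) & ~J(v1))) | (forall y. J(y)))
Extract every quantifier outward, since the variables are now distinct and don't occur free across branches:
  exists q. forall s. exists r. exists a. forall v1. forall y. ((~J(q) | ~G(s) | J(r)) & (G(a) & ~J(v1) | J(y)))
The prefix is exists q forall s exists r exists a forall v1 forall y: 3 universal, 3 existential.

3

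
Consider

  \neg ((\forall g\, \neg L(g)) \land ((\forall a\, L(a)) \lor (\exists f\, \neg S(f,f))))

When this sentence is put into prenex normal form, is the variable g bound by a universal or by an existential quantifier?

Push ¬ through the quantifiers and connectives to reach negation normal form:
  (\exists g\, L(g)) \lor (\exists a\, \neg L(a)) \land (\forall f\, S(f,f))
All bound variables are already distinct, so no renaming is needed.
Finally move all quantifiers to the prefix:
  \exists g\, \exists a\, \forall f\, (L(g) \lor \neg L(a) \land S(f,f))
The quantifier \forall g sits under an odd number of negations, so it flips to \exists g.

existential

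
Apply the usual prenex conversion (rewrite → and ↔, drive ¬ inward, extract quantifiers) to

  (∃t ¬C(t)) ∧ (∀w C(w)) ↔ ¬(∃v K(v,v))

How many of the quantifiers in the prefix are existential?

3

Eliminate → and ↔ using ¬ and ∨; A ↔ B as (¬A ∨ B) ∧ (¬B ∨ A).
  (¬((∃t ¬C(t)) ∧ (∀w C(w))) ∨ ¬(∃v K(v,v))) ∧ (¬¬(∃v K(v,v)) ∨ (∃t ¬C(t)) ∧ (∀w C(w)))
Move each ¬ inward, flipping quantifiers it crosses:
  ((∀t C(t)) ∨ (∃w ¬C(w)) ∨ (∀v ¬K(v,v))) ∧ ((∃v K(v,v)) ∨ (∃t ¬C(t)) ∧ (∀w C(w)))
Standardize variables apart so no two quantifiers bind the same name: v↦q, t↦y1, w↦z.
  ((∀t C(t)) ∨ (∃w ¬C(w)) ∨ (∀v ¬K(v,v))) ∧ ((∃q K(q,q)) ∨ (∃y1 ¬C(y1)) ∧ (∀z C(z)))
Pull the quantifiers to the front (each side's bound variable is not free in the other side):
  ∀t ∃w ∀v ∃q ∃y1 ∀z ((C(t) ∨ ¬C(w) ∨ ¬K(v,v)) ∧ (K(q,q) ∨ ¬C(y1) ∧ C(z)))
The prefix is ∀t ∃w ∀v ∃q ∃y1 ∀z: 3 universal, 3 existential.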